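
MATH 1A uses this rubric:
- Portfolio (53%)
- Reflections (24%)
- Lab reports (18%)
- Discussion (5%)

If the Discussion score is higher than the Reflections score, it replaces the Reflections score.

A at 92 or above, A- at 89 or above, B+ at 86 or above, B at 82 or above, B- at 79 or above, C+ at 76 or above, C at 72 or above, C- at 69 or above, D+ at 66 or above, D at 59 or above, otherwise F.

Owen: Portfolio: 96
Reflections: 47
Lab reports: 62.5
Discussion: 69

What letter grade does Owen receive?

B

Discussion (69) > Reflections (47), so Reflections counts as 69.
Weighted total:
  Portfolio 96 × 0.53 = 50.88
  Reflections 69 × 0.24 = 16.56
  Lab reports 62.5 × 0.18 = 11.25
  Discussion 69 × 0.05 = 3.45
Sum = 82.14
82.14 is ≥ 82 and < 86 → B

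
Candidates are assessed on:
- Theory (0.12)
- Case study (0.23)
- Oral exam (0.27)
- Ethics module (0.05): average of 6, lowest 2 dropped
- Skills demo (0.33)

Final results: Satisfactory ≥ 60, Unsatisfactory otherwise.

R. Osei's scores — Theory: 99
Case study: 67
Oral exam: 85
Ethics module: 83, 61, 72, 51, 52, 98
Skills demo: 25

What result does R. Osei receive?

Satisfactory

Ethics module: drop 51, 52 → average of remaining 4 = 314/4 = 78.5
Weighted total:
  Theory 99 × 0.12 = 11.88
  Case study 67 × 0.23 = 15.41
  Oral exam 85 × 0.27 = 22.95
  Ethics module 78.5 × 0.05 = 3.925
  Skills demo 25 × 0.33 = 8.25
Sum = 62.415
62.415 ≥ 60 → Satisfactory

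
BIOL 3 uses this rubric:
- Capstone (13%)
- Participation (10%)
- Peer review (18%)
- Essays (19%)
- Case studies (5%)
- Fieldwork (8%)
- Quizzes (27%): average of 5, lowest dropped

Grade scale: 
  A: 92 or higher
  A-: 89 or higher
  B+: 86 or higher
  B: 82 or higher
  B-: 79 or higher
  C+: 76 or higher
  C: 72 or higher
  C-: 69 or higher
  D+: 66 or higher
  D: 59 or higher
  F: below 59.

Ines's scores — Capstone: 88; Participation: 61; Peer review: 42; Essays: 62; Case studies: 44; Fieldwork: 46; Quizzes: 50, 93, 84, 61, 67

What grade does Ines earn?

Quizzes: drop 50 → average of remaining 4 = 305/4 = 76.25
Weighted total:
  Capstone 88 × 0.13 = 11.44
  Participation 61 × 0.1 = 6.1
  Peer review 42 × 0.18 = 7.56
  Essays 62 × 0.19 = 11.78
  Case studies 44 × 0.05 = 2.2
  Fieldwork 46 × 0.08 = 3.68
  Quizzes 76.25 × 0.27 = 20.5875
Sum = 63.3475
63.3475 is ≥ 59 and < 66 → D

D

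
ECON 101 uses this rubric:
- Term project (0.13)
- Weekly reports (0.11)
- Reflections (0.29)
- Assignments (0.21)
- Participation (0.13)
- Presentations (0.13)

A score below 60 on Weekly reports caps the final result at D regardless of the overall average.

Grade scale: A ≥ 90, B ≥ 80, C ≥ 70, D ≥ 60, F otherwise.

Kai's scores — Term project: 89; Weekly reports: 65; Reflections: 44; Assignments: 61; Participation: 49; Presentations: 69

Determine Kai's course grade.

Weekly reports score 65 ≥ 60: minimum met.
Weighted total:
  Term project 89 × 0.13 = 11.57
  Weekly reports 65 × 0.11 = 7.15
  Reflections 44 × 0.29 = 12.76
  Assignments 61 × 0.21 = 12.81
  Participation 49 × 0.13 = 6.37
  Presentations 69 × 0.13 = 8.97
Sum = 59.63
59.63 < 60 → F

F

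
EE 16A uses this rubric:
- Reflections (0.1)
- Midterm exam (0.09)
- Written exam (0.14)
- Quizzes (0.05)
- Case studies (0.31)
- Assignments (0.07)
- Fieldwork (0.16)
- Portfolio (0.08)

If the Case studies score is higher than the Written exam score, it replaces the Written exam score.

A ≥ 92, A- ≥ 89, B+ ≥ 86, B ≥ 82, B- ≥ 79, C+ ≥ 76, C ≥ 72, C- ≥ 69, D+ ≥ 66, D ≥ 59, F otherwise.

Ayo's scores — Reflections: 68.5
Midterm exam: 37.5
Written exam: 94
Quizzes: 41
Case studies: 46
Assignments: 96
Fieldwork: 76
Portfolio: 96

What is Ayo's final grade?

Case studies (46) ≤ Written exam (94), so Written exam stays at 94.
Weighted total:
  Reflections 68.5 × 0.1 = 6.85
  Midterm exam 37.5 × 0.09 = 3.375
  Written exam 94 × 0.14 = 13.16
  Quizzes 41 × 0.05 = 2.05
  Case studies 46 × 0.31 = 14.26
  Assignments 96 × 0.07 = 6.72
  Fieldwork 76 × 0.16 = 12.16
  Portfolio 96 × 0.08 = 7.68
Sum = 66.255
66.255 is ≥ 66 and < 69 → D+

D+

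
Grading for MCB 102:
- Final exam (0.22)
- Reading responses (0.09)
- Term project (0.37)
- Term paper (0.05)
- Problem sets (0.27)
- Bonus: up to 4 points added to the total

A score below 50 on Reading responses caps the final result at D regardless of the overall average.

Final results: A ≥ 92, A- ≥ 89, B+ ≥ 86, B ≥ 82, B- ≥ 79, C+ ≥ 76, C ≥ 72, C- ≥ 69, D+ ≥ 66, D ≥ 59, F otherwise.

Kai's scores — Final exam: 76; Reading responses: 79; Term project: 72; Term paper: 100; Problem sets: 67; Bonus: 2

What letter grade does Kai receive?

C

Reading responses score 79 ≥ 50: minimum met.
Weighted total:
  Final exam 76 × 0.22 = 16.72
  Reading responses 79 × 0.09 = 7.11
  Term project 72 × 0.37 = 26.64
  Term paper 100 × 0.05 = 5
  Problem sets 67 × 0.27 = 18.09
Sum = 73.56
Bonus: 73.56 + 2 = 75.56
75.56 is ≥ 72 and < 76 → C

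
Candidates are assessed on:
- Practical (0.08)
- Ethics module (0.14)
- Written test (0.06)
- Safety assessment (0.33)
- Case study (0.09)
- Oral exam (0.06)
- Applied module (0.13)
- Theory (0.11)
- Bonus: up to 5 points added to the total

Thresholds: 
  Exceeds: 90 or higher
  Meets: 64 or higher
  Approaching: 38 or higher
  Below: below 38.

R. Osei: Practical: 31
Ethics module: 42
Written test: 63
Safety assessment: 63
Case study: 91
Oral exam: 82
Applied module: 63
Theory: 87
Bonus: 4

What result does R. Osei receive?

Meets

Weighted total:
  Practical 31 × 0.08 = 2.48
  Ethics module 42 × 0.14 = 5.88
  Written test 63 × 0.06 = 3.78
  Safety assessment 63 × 0.33 = 20.79
  Case study 91 × 0.09 = 8.19
  Oral exam 82 × 0.06 = 4.92
  Applied module 63 × 0.13 = 8.19
  Theory 87 × 0.11 = 9.57
Sum = 63.8
Bonus: 63.8 + 4 = 67.8
67.8 is ≥ 64 and < 90 → Meets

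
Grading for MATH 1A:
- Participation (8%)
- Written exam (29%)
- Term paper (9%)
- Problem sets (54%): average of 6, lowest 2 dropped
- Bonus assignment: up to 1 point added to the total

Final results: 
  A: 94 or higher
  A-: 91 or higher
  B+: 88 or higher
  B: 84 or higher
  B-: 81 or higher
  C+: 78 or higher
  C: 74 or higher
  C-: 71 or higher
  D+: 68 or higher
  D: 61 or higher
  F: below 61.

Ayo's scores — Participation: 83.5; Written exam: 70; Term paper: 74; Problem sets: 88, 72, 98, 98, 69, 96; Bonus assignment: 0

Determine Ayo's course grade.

Problem sets: drop 69, 72 → average of remaining 4 = 380/4 = 95
Weighted total:
  Participation 83.5 × 0.08 = 6.68
  Written exam 70 × 0.29 = 20.3
  Term paper 74 × 0.09 = 6.66
  Problem sets 95 × 0.54 = 51.3
Sum = 84.94
Bonus assignment: 84.94 + 0 = 84.94
84.94 is ≥ 84 and < 88 → B

B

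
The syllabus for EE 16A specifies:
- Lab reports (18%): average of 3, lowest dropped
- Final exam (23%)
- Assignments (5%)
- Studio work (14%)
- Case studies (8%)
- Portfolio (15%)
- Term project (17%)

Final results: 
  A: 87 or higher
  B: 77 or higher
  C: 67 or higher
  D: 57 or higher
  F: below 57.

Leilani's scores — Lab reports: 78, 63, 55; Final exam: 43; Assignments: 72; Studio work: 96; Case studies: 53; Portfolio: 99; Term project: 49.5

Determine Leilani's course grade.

C

Lab reports: drop 55 → average of remaining 2 = 141/2 = 70.5
Weighted total:
  Lab reports 70.5 × 0.18 = 12.69
  Final exam 43 × 0.23 = 9.89
  Assignments 72 × 0.05 = 3.6
  Studio work 96 × 0.14 = 13.44
  Case studies 53 × 0.08 = 4.24
  Portfolio 99 × 0.15 = 14.85
  Term project 49.5 × 0.17 = 8.415
Sum = 67.125
67.125 is ≥ 67 and < 77 → C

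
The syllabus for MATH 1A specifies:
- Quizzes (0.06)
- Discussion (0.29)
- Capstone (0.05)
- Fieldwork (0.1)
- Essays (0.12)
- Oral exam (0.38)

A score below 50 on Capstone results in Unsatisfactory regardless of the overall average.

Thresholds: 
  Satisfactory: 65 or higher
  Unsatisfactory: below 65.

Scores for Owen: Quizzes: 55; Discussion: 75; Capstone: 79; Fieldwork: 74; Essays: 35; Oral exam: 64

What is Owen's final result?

Capstone score 79 ≥ 50: minimum met.
Weighted total:
  Quizzes 55 × 0.06 = 3.3
  Discussion 75 × 0.29 = 21.75
  Capstone 79 × 0.05 = 3.95
  Fieldwork 74 × 0.1 = 7.4
  Essays 35 × 0.12 = 4.2
  Oral exam 64 × 0.38 = 24.32
Sum = 64.92
64.92 < 65 → Unsatisfactory

Unsatisfactory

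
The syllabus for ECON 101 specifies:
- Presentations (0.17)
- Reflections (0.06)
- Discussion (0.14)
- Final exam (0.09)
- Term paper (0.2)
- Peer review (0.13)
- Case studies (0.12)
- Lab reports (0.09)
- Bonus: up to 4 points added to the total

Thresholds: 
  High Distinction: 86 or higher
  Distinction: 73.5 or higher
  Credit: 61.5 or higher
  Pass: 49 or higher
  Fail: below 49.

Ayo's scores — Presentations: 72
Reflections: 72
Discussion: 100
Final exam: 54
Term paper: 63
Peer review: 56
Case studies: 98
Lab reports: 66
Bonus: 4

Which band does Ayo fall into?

Distinction

Weighted total:
  Presentations 72 × 0.17 = 12.24
  Reflections 72 × 0.06 = 4.32
  Discussion 100 × 0.14 = 14
  Final exam 54 × 0.09 = 4.86
  Term paper 63 × 0.2 = 12.6
  Peer review 56 × 0.13 = 7.28
  Case studies 98 × 0.12 = 11.76
  Lab reports 66 × 0.09 = 5.94
Sum = 73
Bonus: 73 + 4 = 77
77 is ≥ 73.5 and < 86 → Distinction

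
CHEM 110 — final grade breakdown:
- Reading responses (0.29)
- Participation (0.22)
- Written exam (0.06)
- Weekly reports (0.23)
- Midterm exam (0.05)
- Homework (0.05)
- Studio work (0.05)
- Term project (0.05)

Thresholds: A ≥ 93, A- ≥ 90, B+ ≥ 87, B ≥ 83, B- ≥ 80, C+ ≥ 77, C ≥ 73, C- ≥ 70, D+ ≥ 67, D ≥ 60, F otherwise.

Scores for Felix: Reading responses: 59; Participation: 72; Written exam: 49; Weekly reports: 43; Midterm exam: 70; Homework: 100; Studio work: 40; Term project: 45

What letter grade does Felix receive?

Weighted total:
  Reading responses 59 × 0.29 = 17.11
  Participation 72 × 0.22 = 15.84
  Written exam 49 × 0.06 = 2.94
  Weekly reports 43 × 0.23 = 9.89
  Midterm exam 70 × 0.05 = 3.5
  Homework 100 × 0.05 = 5
  Studio work 40 × 0.05 = 2
  Term project 45 × 0.05 = 2.25
Sum = 58.53
58.53 < 60 → F

F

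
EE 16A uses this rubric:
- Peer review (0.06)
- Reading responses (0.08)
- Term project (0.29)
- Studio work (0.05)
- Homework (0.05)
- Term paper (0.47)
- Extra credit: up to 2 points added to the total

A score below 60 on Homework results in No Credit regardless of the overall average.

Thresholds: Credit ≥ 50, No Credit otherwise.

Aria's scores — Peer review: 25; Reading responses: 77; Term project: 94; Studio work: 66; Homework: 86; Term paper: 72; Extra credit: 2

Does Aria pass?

Credit

Homework score 86 ≥ 60: minimum met.
Weighted total:
  Peer review 25 × 0.06 = 1.5
  Reading responses 77 × 0.08 = 6.16
  Term project 94 × 0.29 = 27.26
  Studio work 66 × 0.05 = 3.3
  Homework 86 × 0.05 = 4.3
  Term paper 72 × 0.47 = 33.84
Sum = 76.36
Extra credit: 76.36 + 2 = 78.36
78.36 ≥ 50 → Credit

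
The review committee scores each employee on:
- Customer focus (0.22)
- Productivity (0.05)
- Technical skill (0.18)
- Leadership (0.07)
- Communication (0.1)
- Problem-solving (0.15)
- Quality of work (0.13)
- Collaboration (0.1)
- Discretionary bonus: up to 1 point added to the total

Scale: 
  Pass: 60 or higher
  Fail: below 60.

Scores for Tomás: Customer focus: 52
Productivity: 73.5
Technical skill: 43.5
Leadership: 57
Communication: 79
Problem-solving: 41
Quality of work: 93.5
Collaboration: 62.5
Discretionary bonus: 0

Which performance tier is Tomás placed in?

Fail

Weighted total:
  Customer focus 52 × 0.22 = 11.44
  Productivity 73.5 × 0.05 = 3.675
  Technical skill 43.5 × 0.18 = 7.83
  Leadership 57 × 0.07 = 3.99
  Communication 79 × 0.1 = 7.9
  Problem-solving 41 × 0.15 = 6.15
  Quality of work 93.5 × 0.13 = 12.155
  Collaboration 62.5 × 0.1 = 6.25
Sum = 59.39
Discretionary bonus: 59.39 + 0 = 59.39
59.39 < 60 → Fail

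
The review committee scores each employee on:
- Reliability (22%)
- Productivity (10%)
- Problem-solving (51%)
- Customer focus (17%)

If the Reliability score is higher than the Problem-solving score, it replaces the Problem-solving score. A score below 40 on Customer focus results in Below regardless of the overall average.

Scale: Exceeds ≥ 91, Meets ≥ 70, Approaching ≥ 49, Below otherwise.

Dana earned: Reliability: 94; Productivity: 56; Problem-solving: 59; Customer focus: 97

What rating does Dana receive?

Meets

Reliability (94) > Problem-solving (59), so Problem-solving counts as 94.
Customer focus score 97 ≥ 40: minimum met.
Weighted total:
  Reliability 94 × 0.22 = 20.68
  Productivity 56 × 0.1 = 5.6
  Problem-solving 94 × 0.51 = 47.94
  Customer focus 97 × 0.17 = 16.49
Sum = 90.71
90.71 is ≥ 70 and < 91 → Meets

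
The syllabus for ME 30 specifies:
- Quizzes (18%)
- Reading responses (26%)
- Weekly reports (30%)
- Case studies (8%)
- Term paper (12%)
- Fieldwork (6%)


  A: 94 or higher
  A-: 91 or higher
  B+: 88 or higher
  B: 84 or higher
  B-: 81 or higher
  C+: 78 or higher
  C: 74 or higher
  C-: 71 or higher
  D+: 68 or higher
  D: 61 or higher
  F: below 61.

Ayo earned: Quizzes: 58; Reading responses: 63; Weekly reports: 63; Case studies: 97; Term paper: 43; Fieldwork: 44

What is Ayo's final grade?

D

Weighted total:
  Quizzes 58 × 0.18 = 10.44
  Reading responses 63 × 0.26 = 16.38
  Weekly reports 63 × 0.3 = 18.9
  Case studies 97 × 0.08 = 7.76
  Term paper 43 × 0.12 = 5.16
  Fieldwork 44 × 0.06 = 2.64
Sum = 61.28
61.28 is ≥ 61 and < 68 → D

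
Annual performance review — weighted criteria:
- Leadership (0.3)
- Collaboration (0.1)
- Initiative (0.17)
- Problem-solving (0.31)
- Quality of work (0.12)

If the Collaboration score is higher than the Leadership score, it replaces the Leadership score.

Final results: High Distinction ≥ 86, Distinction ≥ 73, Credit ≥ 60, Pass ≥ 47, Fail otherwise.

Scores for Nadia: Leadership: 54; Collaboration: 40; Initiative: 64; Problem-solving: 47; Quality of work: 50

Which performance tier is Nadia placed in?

Pass

Collaboration (40) ≤ Leadership (54), so Leadership stays at 54.
Weighted total:
  Leadership 54 × 0.3 = 16.2
  Collaboration 40 × 0.1 = 4
  Initiative 64 × 0.17 = 10.88
  Problem-solving 47 × 0.31 = 14.57
  Quality of work 50 × 0.12 = 6
Sum = 51.65
51.65 is ≥ 47 and < 60 → Pass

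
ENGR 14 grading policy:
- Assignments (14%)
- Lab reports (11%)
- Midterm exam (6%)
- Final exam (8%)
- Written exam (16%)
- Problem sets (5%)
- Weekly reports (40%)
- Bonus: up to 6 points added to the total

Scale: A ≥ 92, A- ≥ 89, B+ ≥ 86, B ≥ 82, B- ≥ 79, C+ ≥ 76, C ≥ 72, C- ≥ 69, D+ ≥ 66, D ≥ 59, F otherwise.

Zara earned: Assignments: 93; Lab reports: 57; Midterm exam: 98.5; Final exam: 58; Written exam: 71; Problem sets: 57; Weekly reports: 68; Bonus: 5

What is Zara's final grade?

C+

Weighted total:
  Assignments 93 × 0.14 = 13.02
  Lab reports 57 × 0.11 = 6.27
  Midterm exam 98.5 × 0.06 = 5.91
  Final exam 58 × 0.08 = 4.64
  Written exam 71 × 0.16 = 11.36
  Problem sets 57 × 0.05 = 2.85
  Weekly reports 68 × 0.4 = 27.2
Sum = 71.25
Bonus: 71.25 + 5 = 76.25
76.25 is ≥ 76 and < 79 → C+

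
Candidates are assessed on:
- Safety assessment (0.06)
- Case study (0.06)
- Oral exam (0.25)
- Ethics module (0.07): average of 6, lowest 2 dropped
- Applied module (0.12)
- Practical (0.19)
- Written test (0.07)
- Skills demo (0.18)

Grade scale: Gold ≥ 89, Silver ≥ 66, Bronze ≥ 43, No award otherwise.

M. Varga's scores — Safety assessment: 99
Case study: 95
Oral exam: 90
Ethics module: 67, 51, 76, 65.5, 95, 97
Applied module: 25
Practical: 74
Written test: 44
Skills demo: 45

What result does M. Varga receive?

Ethics module: drop 51, 65.5 → average of remaining 4 = 335/4 = 83.75
Weighted total:
  Safety assessment 99 × 0.06 = 5.94
  Case study 95 × 0.06 = 5.7
  Oral exam 90 × 0.25 = 22.5
  Ethics module 83.75 × 0.07 = 5.8625
  Applied module 25 × 0.12 = 3
  Practical 74 × 0.19 = 14.06
  Written test 44 × 0.07 = 3.08
  Skills demo 45 × 0.18 = 8.1
Sum = 68.2425
68.2425 is ≥ 66 and < 89 → Silver

Silver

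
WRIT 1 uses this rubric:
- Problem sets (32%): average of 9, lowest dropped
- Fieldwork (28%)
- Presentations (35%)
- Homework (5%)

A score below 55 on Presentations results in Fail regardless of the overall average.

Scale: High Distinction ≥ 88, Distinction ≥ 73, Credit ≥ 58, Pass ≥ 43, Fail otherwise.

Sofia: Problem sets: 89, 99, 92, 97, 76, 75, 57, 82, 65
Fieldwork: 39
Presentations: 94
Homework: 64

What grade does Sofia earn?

Distinction

Problem sets: drop 57 → average of remaining 8 = 675/8 = 84.375
Presentations score 94 ≥ 55: minimum met.
Weighted total:
  Problem sets 84.375 × 0.32 = 27
  Fieldwork 39 × 0.28 = 10.92
  Presentations 94 × 0.35 = 32.9
  Homework 64 × 0.05 = 3.2
Sum = 74.02
74.02 is ≥ 73 and < 88 → Distinction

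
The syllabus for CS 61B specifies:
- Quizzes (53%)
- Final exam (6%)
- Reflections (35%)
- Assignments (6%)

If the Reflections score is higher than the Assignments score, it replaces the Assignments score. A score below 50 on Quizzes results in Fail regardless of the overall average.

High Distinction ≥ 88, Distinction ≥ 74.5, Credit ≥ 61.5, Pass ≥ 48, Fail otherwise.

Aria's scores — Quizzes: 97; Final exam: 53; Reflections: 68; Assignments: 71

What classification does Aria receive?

Reflections (68) ≤ Assignments (71), so Assignments stays at 71.
Quizzes score 97 ≥ 50: minimum met.
Weighted total:
  Quizzes 97 × 0.53 = 51.41
  Final exam 53 × 0.06 = 3.18
  Reflections 68 × 0.35 = 23.8
  Assignments 71 × 0.06 = 4.26
Sum = 82.65
82.65 is ≥ 74.5 and < 88 → Distinction

Distinction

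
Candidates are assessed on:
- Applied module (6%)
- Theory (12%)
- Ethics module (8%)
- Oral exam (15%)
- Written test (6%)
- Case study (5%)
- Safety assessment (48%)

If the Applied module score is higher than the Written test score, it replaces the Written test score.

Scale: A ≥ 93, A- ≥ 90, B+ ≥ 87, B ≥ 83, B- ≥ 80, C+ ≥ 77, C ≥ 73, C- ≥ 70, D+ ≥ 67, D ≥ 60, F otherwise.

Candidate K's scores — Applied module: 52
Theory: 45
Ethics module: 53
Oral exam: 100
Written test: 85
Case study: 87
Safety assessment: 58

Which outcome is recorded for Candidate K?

Applied module (52) ≤ Written test (85), so Written test stays at 85.
Weighted total:
  Applied module 52 × 0.06 = 3.12
  Theory 45 × 0.12 = 5.4
  Ethics module 53 × 0.08 = 4.24
  Oral exam 100 × 0.15 = 15
  Written test 85 × 0.06 = 5.1
  Case study 87 × 0.05 = 4.35
  Safety assessment 58 × 0.48 = 27.84
Sum = 65.05
65.05 is ≥ 60 and < 67 → D

D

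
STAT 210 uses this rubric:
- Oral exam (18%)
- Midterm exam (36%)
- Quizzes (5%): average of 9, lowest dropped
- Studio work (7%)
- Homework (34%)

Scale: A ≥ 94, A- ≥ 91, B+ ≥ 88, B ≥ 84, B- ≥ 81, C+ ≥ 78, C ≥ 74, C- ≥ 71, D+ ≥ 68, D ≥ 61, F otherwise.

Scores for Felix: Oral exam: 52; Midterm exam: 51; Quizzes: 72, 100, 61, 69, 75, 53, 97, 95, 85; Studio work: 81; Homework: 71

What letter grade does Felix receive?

D

Quizzes: drop 53 → average of remaining 8 = 654/8 = 81.75
Weighted total:
  Oral exam 52 × 0.18 = 9.36
  Midterm exam 51 × 0.36 = 18.36
  Quizzes 81.75 × 0.05 = 4.0875
  Studio work 81 × 0.07 = 5.67
  Homework 71 × 0.34 = 24.14
Sum = 61.6175
61.6175 is ≥ 61 and < 68 → D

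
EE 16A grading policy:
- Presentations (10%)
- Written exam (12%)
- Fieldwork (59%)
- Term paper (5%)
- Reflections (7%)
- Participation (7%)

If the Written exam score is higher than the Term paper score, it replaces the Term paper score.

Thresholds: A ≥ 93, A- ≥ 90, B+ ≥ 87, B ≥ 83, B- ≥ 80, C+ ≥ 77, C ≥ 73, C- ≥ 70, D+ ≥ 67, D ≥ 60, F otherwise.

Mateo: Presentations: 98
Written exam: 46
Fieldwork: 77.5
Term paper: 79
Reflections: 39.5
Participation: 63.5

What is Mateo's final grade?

C-

Written exam (46) ≤ Term paper (79), so Term paper stays at 79.
Weighted total:
  Presentations 98 × 0.1 = 9.8
  Written exam 46 × 0.12 = 5.52
  Fieldwork 77.5 × 0.59 = 45.725
  Term paper 79 × 0.05 = 3.95
  Reflections 39.5 × 0.07 = 2.765
  Participation 63.5 × 0.07 = 4.445
Sum = 72.205
72.205 is ≥ 70 and < 73 → C-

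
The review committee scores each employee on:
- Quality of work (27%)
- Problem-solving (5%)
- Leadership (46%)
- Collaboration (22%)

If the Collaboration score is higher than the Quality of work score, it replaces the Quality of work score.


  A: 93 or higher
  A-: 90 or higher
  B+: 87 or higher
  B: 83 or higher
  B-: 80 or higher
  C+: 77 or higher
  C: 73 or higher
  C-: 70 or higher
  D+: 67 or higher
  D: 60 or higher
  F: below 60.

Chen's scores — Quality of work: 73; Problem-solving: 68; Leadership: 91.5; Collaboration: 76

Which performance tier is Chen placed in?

Collaboration (76) > Quality of work (73), so Quality of work counts as 76.
Weighted total:
  Quality of work 76 × 0.27 = 20.52
  Problem-solving 68 × 0.05 = 3.4
  Leadership 91.5 × 0.46 = 42.09
  Collaboration 76 × 0.22 = 16.72
Sum = 82.73
82.73 is ≥ 80 and < 83 → B-

B-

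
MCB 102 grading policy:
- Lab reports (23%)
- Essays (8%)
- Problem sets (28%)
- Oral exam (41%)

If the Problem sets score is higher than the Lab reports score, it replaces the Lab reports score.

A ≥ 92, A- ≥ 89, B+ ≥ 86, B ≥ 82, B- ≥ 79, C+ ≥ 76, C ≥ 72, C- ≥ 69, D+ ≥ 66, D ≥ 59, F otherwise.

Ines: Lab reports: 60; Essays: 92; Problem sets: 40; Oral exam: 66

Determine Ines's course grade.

Problem sets (40) ≤ Lab reports (60), so Lab reports stays at 60.
Weighted total:
  Lab reports 60 × 0.23 = 13.8
  Essays 92 × 0.08 = 7.36
  Problem sets 40 × 0.28 = 11.2
  Oral exam 66 × 0.41 = 27.06
Sum = 59.42
59.42 is ≥ 59 and < 66 → D

D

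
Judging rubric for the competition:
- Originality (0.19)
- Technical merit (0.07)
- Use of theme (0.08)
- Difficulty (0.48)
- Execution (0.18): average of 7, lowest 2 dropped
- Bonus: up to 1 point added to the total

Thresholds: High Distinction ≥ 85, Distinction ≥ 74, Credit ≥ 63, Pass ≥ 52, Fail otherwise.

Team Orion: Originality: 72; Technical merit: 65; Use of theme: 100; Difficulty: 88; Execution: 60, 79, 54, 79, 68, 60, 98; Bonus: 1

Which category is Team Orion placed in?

Distinction

Execution: drop 54, 60 → average of remaining 5 = 384/5 = 76.8
Weighted total:
  Originality 72 × 0.19 = 13.68
  Technical merit 65 × 0.07 = 4.55
  Use of theme 100 × 0.08 = 8
  Difficulty 88 × 0.48 = 42.24
  Execution 76.8 × 0.18 = 13.824
Sum = 82.294
Bonus: 82.294 + 1 = 83.294
83.294 is ≥ 74 and < 85 → Distinction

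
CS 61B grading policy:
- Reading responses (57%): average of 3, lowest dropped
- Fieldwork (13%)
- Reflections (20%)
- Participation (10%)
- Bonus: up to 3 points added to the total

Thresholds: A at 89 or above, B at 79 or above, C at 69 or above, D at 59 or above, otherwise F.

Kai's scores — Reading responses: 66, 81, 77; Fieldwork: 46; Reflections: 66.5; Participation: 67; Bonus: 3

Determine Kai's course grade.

C

Reading responses: drop 66 → average of remaining 2 = 158/2 = 79
Weighted total:
  Reading responses 79 × 0.57 = 45.03
  Fieldwork 46 × 0.13 = 5.98
  Reflections 66.5 × 0.2 = 13.3
  Participation 67 × 0.1 = 6.7
Sum = 71.01
Bonus: 71.01 + 3 = 74.01
74.01 is ≥ 69 and < 79 → C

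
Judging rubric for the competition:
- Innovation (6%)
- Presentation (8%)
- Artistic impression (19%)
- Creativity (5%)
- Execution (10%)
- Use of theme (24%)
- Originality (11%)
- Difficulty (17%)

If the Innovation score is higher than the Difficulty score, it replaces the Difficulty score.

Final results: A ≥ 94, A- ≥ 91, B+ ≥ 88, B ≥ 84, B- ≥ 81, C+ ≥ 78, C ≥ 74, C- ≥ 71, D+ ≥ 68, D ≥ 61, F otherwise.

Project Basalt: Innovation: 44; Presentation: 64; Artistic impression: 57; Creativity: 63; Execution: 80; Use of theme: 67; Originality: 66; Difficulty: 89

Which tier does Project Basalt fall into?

Innovation (44) ≤ Difficulty (89), so Difficulty stays at 89.
Weighted total:
  Innovation 44 × 0.06 = 2.64
  Presentation 64 × 0.08 = 5.12
  Artistic impression 57 × 0.19 = 10.83
  Creativity 63 × 0.05 = 3.15
  Execution 80 × 0.1 = 8
  Use of theme 67 × 0.24 = 16.08
  Originality 66 × 0.11 = 7.26
  Difficulty 89 × 0.17 = 15.13
Sum = 68.21
68.21 is ≥ 68 and < 71 → D+

D+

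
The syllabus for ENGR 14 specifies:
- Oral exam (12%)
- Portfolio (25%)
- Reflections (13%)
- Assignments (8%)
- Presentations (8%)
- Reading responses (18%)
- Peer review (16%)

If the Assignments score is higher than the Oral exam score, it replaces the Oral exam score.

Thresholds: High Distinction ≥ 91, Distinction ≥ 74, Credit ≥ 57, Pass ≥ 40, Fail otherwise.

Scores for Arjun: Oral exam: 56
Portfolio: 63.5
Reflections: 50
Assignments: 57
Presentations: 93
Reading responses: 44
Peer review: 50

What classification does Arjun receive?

Assignments (57) > Oral exam (56), so Oral exam counts as 57.
Weighted total:
  Oral exam 57 × 0.12 = 6.84
  Portfolio 63.5 × 0.25 = 15.875
  Reflections 50 × 0.13 = 6.5
  Assignments 57 × 0.08 = 4.56
  Presentations 93 × 0.08 = 7.44
  Reading responses 44 × 0.18 = 7.92
  Peer review 50 × 0.16 = 8
Sum = 57.135
57.135 is ≥ 57 and < 74 → Credit

Credit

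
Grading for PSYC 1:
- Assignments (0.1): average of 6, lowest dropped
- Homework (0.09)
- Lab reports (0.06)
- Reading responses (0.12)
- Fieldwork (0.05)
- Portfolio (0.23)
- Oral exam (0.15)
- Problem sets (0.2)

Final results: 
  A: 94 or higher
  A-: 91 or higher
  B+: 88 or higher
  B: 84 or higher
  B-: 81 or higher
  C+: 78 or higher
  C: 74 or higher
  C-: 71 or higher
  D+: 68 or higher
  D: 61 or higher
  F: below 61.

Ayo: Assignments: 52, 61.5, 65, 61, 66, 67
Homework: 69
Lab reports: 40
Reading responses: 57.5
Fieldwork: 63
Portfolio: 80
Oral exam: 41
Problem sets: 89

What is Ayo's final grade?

D

Assignments: drop 52 → average of remaining 5 = 320.5/5 = 64.1
Weighted total:
  Assignments 64.1 × 0.1 = 6.41
  Homework 69 × 0.09 = 6.21
  Lab reports 40 × 0.06 = 2.4
  Reading responses 57.5 × 0.12 = 6.9
  Fieldwork 63 × 0.05 = 3.15
  Portfolio 80 × 0.23 = 18.4
  Oral exam 41 × 0.15 = 6.15
  Problem sets 89 × 0.2 = 17.8
Sum = 67.42
67.42 is ≥ 61 and < 68 → D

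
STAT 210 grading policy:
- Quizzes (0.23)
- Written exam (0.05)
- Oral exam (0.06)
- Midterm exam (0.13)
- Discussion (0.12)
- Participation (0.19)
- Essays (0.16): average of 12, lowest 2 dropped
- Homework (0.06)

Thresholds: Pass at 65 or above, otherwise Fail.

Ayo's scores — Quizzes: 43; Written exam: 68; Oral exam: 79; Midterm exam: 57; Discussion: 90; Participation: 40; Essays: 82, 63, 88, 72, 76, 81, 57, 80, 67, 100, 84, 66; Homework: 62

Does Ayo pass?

Essays: drop 57, 63 → average of remaining 10 = 796/10 = 79.6
Weighted total:
  Quizzes 43 × 0.23 = 9.89
  Written exam 68 × 0.05 = 3.4
  Oral exam 79 × 0.06 = 4.74
  Midterm exam 57 × 0.13 = 7.41
  Discussion 90 × 0.12 = 10.8
  Participation 40 × 0.19 = 7.6
  Essays 79.6 × 0.16 = 12.736
  Homework 62 × 0.06 = 3.72
Sum = 60.296
60.296 < 65 → Fail

Fail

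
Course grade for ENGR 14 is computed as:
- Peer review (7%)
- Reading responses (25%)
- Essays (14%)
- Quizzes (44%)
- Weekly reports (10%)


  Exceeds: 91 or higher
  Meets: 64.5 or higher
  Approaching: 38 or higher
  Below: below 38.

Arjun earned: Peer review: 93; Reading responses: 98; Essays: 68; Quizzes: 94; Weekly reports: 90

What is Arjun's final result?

Weighted total:
  Peer review 93 × 0.07 = 6.51
  Reading responses 98 × 0.25 = 24.5
  Essays 68 × 0.14 = 9.52
  Quizzes 94 × 0.44 = 41.36
  Weekly reports 90 × 0.1 = 9
Sum = 90.89
90.89 is ≥ 64.5 and < 91 → Meets

Meets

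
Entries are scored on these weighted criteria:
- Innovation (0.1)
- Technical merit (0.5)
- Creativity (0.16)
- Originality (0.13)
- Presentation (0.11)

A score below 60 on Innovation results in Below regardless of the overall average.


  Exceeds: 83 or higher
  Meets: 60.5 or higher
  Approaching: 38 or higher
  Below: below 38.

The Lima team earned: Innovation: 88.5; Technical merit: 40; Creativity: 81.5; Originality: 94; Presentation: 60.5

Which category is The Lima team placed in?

Innovation score 88.5 ≥ 60: minimum met.
Weighted total:
  Innovation 88.5 × 0.1 = 8.85
  Technical merit 40 × 0.5 = 20
  Creativity 81.5 × 0.16 = 13.04
  Originality 94 × 0.13 = 12.22
  Presentation 60.5 × 0.11 = 6.655
Sum = 60.765
60.765 is ≥ 60.5 and < 83 → Meets

Meets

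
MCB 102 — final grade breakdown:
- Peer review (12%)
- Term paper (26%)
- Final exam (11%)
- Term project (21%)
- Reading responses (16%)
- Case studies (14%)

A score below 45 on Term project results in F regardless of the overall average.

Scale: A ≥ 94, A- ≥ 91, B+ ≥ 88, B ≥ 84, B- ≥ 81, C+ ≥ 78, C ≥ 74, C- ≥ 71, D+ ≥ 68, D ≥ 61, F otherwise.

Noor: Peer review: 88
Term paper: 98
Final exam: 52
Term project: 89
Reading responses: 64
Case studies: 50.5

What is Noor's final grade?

Term project score 89 ≥ 45: minimum met.
Weighted total:
  Peer review 88 × 0.12 = 10.56
  Term paper 98 × 0.26 = 25.48
  Final exam 52 × 0.11 = 5.72
  Term project 89 × 0.21 = 18.69
  Reading responses 64 × 0.16 = 10.24
  Case studies 50.5 × 0.14 = 7.07
Sum = 77.76
77.76 is ≥ 74 and < 78 → C

C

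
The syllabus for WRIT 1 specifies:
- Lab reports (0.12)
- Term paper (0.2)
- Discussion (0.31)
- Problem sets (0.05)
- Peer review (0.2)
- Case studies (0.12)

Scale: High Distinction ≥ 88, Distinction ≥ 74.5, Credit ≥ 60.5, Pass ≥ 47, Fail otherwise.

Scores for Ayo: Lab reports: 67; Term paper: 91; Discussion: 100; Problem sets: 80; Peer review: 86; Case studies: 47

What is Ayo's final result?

Weighted total:
  Lab reports 67 × 0.12 = 8.04
  Term paper 91 × 0.2 = 18.2
  Discussion 100 × 0.31 = 31
  Problem sets 80 × 0.05 = 4
  Peer review 86 × 0.2 = 17.2
  Case studies 47 × 0.12 = 5.64
Sum = 84.08
84.08 is ≥ 74.5 and < 88 → Distinction

Distinction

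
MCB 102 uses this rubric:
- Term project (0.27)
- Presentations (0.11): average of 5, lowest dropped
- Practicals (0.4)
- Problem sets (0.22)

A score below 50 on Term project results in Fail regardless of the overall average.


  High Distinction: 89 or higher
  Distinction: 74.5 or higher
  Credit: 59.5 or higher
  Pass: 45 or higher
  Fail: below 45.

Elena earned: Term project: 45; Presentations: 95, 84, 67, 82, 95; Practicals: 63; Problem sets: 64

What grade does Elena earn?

Fail

Presentations: drop 67 → average of remaining 4 = 356/4 = 89
Term project score 45 < 50: minimum not met.
Weighted total:
  Term project 45 × 0.27 = 12.15
  Presentations 89 × 0.11 = 9.79
  Practicals 63 × 0.4 = 25.2
  Problem sets 64 × 0.22 = 14.08
Sum = 61.22
Because the Term project minimum was not met, the result is Fail.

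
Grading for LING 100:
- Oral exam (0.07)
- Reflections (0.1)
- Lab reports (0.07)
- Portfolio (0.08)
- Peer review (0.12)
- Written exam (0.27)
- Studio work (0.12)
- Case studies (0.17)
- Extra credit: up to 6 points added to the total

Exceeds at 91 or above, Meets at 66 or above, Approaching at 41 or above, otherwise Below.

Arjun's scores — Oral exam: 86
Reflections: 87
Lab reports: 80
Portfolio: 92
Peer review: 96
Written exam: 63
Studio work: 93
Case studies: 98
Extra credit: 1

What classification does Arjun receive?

Meets

Weighted total:
  Oral exam 86 × 0.07 = 6.02
  Reflections 87 × 0.1 = 8.7
  Lab reports 80 × 0.07 = 5.6
  Portfolio 92 × 0.08 = 7.36
  Peer review 96 × 0.12 = 11.52
  Written exam 63 × 0.27 = 17.01
  Studio work 93 × 0.12 = 11.16
  Case studies 98 × 0.17 = 16.66
Sum = 84.03
Extra credit: 84.03 + 1 = 85.03
85.03 is ≥ 66 and < 91 → Meets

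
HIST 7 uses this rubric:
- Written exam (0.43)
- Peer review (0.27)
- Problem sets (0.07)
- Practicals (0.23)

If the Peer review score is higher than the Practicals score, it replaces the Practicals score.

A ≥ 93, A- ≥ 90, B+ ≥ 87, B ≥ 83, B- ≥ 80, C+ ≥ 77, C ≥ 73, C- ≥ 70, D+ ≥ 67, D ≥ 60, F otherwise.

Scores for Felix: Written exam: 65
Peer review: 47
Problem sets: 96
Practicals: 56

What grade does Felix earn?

D

Peer review (47) ≤ Practicals (56), so Practicals stays at 56.
Weighted total:
  Written exam 65 × 0.43 = 27.95
  Peer review 47 × 0.27 = 12.69
  Problem sets 96 × 0.07 = 6.72
  Practicals 56 × 0.23 = 12.88
Sum = 60.24
60.24 is ≥ 60 and < 67 → D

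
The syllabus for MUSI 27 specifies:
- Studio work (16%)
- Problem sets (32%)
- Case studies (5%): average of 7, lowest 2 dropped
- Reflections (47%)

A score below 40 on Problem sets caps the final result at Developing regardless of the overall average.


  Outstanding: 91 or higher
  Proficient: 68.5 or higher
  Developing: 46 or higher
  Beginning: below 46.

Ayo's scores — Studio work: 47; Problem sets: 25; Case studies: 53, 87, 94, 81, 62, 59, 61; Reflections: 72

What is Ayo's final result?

Case studies: drop 53, 59 → average of remaining 5 = 385/5 = 77
Problem sets score 25 < 40: minimum not met.
Weighted total:
  Studio work 47 × 0.16 = 7.52
  Problem sets 25 × 0.32 = 8
  Case studies 77 × 0.05 = 3.85
  Reflections 72 × 0.47 = 33.84
Sum = 53.21
53.21 would be Developing; cap at Developing applies → Developing.

Developing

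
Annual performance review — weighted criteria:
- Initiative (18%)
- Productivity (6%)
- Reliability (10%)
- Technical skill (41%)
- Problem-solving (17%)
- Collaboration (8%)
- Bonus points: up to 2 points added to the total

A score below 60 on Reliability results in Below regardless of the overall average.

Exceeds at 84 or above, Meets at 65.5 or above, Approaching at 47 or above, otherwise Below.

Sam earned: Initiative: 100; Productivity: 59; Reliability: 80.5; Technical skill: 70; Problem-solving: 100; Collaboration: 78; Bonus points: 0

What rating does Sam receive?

Meets

Reliability score 80.5 ≥ 60: minimum met.
Weighted total:
  Initiative 100 × 0.18 = 18
  Productivity 59 × 0.06 = 3.54
  Reliability 80.5 × 0.1 = 8.05
  Technical skill 70 × 0.41 = 28.7
  Problem-solving 100 × 0.17 = 17
  Collaboration 78 × 0.08 = 6.24
Sum = 81.53
Bonus points: 81.53 + 0 = 81.53
81.53 is ≥ 65.5 and < 84 → Meets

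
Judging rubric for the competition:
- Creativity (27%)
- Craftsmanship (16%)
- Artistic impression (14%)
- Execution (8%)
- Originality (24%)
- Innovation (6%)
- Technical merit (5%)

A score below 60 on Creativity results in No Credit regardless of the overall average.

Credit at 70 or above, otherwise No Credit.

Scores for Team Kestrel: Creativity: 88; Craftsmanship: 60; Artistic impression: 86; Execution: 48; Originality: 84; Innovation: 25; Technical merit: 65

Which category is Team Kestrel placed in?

Creativity score 88 ≥ 60: minimum met.
Weighted total:
  Creativity 88 × 0.27 = 23.76
  Craftsmanship 60 × 0.16 = 9.6
  Artistic impression 86 × 0.14 = 12.04
  Execution 48 × 0.08 = 3.84
  Originality 84 × 0.24 = 20.16
  Innovation 25 × 0.06 = 1.5
  Technical merit 65 × 0.05 = 3.25
Sum = 74.15
74.15 ≥ 70 → Credit

Credit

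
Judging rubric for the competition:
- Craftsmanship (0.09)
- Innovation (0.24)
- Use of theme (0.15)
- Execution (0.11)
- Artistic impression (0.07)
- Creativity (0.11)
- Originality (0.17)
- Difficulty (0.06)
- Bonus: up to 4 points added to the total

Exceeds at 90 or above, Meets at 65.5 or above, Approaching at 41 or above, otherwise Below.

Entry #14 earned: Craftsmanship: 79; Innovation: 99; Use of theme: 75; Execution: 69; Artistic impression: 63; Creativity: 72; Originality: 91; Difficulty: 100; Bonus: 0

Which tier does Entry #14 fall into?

Weighted total:
  Craftsmanship 79 × 0.09 = 7.11
  Innovation 99 × 0.24 = 23.76
  Use of theme 75 × 0.15 = 11.25
  Execution 69 × 0.11 = 7.59
  Artistic impression 63 × 0.07 = 4.41
  Creativity 72 × 0.11 = 7.92
  Originality 91 × 0.17 = 15.47
  Difficulty 100 × 0.06 = 6
Sum = 83.51
Bonus: 83.51 + 0 = 83.51
83.51 is ≥ 65.5 and < 90 → Meets

Meets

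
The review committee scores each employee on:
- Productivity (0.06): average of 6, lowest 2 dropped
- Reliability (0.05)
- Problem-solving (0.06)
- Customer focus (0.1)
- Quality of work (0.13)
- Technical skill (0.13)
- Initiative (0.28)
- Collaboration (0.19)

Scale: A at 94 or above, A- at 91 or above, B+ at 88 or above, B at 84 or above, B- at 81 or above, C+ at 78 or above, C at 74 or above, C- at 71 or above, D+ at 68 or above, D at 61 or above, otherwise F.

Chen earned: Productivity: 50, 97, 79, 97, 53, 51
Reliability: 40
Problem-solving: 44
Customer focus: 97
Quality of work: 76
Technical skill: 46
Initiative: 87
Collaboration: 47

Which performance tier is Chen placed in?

Productivity: drop 50, 51 → average of remaining 4 = 326/4 = 81.5
Weighted total:
  Productivity 81.5 × 0.06 = 4.89
  Reliability 40 × 0.05 = 2
  Problem-solving 44 × 0.06 = 2.64
  Customer focus 97 × 0.1 = 9.7
  Quality of work 76 × 0.13 = 9.88
  Technical skill 46 × 0.13 = 5.98
  Initiative 87 × 0.28 = 24.36
  Collaboration 47 × 0.19 = 8.93
Sum = 68.38
68.38 is ≥ 68 and < 71 → D+

D+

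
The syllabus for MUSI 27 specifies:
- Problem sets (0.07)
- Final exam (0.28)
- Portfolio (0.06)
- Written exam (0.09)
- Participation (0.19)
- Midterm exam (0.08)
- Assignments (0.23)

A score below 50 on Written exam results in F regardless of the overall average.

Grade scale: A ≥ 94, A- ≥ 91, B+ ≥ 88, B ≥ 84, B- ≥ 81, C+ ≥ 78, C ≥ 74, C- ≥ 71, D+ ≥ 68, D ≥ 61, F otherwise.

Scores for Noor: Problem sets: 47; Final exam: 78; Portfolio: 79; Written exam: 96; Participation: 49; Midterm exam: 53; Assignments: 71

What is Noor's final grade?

D+

Written exam score 96 ≥ 50: minimum met.
Weighted total:
  Problem sets 47 × 0.07 = 3.29
  Final exam 78 × 0.28 = 21.84
  Portfolio 79 × 0.06 = 4.74
  Written exam 96 × 0.09 = 8.64
  Participation 49 × 0.19 = 9.31
  Midterm exam 53 × 0.08 = 4.24
  Assignments 71 × 0.23 = 16.33
Sum = 68.39
68.39 is ≥ 68 and < 71 → D+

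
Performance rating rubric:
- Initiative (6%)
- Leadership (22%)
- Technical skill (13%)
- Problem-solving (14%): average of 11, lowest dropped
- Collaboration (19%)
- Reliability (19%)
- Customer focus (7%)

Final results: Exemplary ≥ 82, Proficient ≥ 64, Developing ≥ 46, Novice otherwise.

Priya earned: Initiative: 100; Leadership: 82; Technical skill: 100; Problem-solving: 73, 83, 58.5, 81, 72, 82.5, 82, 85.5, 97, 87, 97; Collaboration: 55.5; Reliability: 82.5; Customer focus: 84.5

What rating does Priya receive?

Problem-solving: drop 58.5 → average of remaining 10 = 840/10 = 84
Weighted total:
  Initiative 100 × 0.06 = 6
  Leadership 82 × 0.22 = 18.04
  Technical skill 100 × 0.13 = 13
  Problem-solving 84 × 0.14 = 11.76
  Collaboration 55.5 × 0.19 = 10.545
  Reliability 82.5 × 0.19 = 15.675
  Customer focus 84.5 × 0.07 = 5.915
Sum = 80.935
80.935 is ≥ 64 and < 82 → Proficient

Proficient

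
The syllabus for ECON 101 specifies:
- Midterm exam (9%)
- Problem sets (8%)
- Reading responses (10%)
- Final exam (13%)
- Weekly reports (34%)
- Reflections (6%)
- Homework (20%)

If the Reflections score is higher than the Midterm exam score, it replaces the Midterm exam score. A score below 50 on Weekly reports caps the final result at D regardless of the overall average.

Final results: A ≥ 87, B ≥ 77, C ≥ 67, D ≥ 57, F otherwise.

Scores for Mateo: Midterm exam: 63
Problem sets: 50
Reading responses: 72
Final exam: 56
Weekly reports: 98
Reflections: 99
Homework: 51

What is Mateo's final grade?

C

Reflections (99) > Midterm exam (63), so Midterm exam counts as 99.
Weekly reports score 98 ≥ 50: minimum met.
Weighted total:
  Midterm exam 99 × 0.09 = 8.91
  Problem sets 50 × 0.08 = 4
  Reading responses 72 × 0.1 = 7.2
  Final exam 56 × 0.13 = 7.28
  Weekly reports 98 × 0.34 = 33.32
  Reflections 99 × 0.06 = 5.94
  Homework 51 × 0.2 = 10.2
Sum = 76.85
76.85 is ≥ 67 and < 77 → C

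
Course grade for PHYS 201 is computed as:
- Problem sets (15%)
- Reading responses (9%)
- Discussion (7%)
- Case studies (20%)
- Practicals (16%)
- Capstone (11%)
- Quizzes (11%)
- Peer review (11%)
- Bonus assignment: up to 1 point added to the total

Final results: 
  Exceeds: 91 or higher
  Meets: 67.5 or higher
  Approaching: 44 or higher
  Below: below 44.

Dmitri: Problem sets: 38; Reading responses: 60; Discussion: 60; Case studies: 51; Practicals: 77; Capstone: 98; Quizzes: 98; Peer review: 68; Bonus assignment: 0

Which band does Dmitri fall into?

Weighted total:
  Problem sets 38 × 0.15 = 5.7
  Reading responses 60 × 0.09 = 5.4
  Discussion 60 × 0.07 = 4.2
  Case studies 51 × 0.2 = 10.2
  Practicals 77 × 0.16 = 12.32
  Capstone 98 × 0.11 = 10.78
  Quizzes 98 × 0.11 = 10.78
  Peer review 68 × 0.11 = 7.48
Sum = 66.86
Bonus assignment: 66.86 + 0 = 66.86
66.86 is ≥ 44 and < 67.5 → Approaching

Approaching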